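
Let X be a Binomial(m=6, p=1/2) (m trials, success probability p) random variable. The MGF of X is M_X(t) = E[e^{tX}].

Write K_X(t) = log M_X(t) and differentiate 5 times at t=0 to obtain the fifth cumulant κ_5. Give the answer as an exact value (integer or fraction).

κ_5 = K^(5)(0) = 0

M_X(t) = (e^(t)/2 + 1/2)^6
K_X(t) = log M_X(t) = 6*log(e^(t)/2 + 1/2)
K^(5)(t) = (-6*e^(4*t) + 66*e^(3*t) - 66*e^(2*t) + 6*e^(t))/(e^(5*t) + 5*e^(4*t) + 10*e^(3*t) + 10*e^(2*t) + 5*e^(t) + 1)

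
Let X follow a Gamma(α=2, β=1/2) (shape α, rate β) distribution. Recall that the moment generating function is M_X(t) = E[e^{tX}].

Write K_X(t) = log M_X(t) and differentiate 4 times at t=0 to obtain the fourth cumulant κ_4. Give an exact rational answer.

M_X(t) = 1/(4*(1/2 - t)^2)
K_X(t) = log M_X(t) = -2*log(1/2 - t) - 2*log(2)
K^(4)(t) = 192/(16*t^4 - 32*t^3 + 24*t^2 - 8*t + 1)

κ_4 = K^(4)(0) = 192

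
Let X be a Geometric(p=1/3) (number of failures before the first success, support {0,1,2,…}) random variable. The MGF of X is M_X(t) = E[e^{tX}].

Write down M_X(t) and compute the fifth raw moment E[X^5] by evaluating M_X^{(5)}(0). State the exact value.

E[X^5] = D^5[M](0) = 9002

M_X(t) = 1/(3*(1 - 2*e^(t)/3))
D^5[M](t) = (32*e^(5*t) + 1248*e^(4*t) + 4752*e^(3*t) + 2808*e^(2*t) + 162*e^(t))/(64*e^(6*t) - 576*e^(5*t) + 2160*e^(4*t) - 4320*e^(3*t) + 4860*e^(2*t) - 2916*e^(t) + 729)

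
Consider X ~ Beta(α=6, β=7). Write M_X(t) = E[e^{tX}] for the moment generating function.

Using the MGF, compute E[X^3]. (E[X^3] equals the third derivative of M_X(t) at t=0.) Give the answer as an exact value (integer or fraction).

M_X(t) = ₁F₁(6; 13; t)
dM/dt = 6*₁F₁(7; 14; t)/13
d^2M/dt^2 = 3*₁F₁(8; 15; t)/13
d^3M/dt^3 = 8*₁F₁(9; 16; t)/65

E[X^3] = d^3M/dt^3 |_{t=0} = 8/65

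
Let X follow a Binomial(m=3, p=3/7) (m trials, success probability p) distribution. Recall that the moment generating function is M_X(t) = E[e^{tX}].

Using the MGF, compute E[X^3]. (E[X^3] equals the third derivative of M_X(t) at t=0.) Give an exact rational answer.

E[X^3] = M′′′(0) = 1737/343

M_X(t) = (3*e^(t)/7 + 4/7)^3
M′(t) = 81*e^(3*t)/343 + 216*e^(2*t)/343 + 144*e^(t)/343
M′′(t) = 243*e^(3*t)/343 + 432*e^(2*t)/343 + 144*e^(t)/343
M′′′(t) = 729*e^(3*t)/343 + 864*e^(2*t)/343 + 144*e^(t)/343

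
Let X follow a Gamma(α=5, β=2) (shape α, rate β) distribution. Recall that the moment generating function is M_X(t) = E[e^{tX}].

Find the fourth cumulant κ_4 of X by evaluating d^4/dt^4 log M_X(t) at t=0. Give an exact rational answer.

κ_4 = D^4[K](0) = 15/8

M_X(t) = 32/(2 - t)^5
K_X(t) = log M_X(t) = -5*log(2 - t) + 5*log(2)
D^4[K](t) = 30/(t^4 - 8*t^3 + 24*t^2 - 32*t + 16)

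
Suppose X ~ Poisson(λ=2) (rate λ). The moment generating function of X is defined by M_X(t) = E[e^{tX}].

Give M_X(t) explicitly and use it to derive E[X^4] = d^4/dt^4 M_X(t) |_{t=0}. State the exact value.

E[X^4] = M′′′′(0) = 94

M_X(t) = e^(2*e^(t) - 2)
M′(t) = 2*e^(-2)*e^(t)*e^(2*e^(t))
M′′(t) = (4*e^(2*t)*e^(2*e^(t)) + 2*e^(t)*e^(2*e^(t)))*e^(-2)
M′′′(t) = (8*e^(3*t)*e^(2*e^(t)) + 12*e^(2*t)*e^(2*e^(t)) + 2*e^(t)*e^(2*e^(t)))*e^(-2)
M′′′′(t) = (16*e^(4*t)*e^(2*e^(t)) + 48*e^(3*t)*e^(2*e^(t)) + 28*e^(2*t)*e^(2*e^(t)) + 2*e^(t)*e^(2*e^(t)))*e^(-2)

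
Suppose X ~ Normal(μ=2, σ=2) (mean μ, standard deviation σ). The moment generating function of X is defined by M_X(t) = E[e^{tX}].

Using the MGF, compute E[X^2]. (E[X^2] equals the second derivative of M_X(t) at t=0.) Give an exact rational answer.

E[X^2] = M^(2)(0) = 8

M_X(t) = e^(2*t^2 + 2*t)
M^(2)(t) = 16*t^2*e^(2*t)*e^(2*t^2) + 16*t*e^(2*t)*e^(2*t^2) + 8*e^(2*t)*e^(2*t^2)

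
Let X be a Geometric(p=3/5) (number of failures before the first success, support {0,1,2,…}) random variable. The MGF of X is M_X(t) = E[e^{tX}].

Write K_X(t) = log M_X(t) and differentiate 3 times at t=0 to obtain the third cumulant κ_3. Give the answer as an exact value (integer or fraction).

κ_3 = K′′′(0) = 70/27

M_X(t) = 3/(5*(1 - 2*e^(t)/5))
K_X(t) = log M_X(t) = -log(1 - 2*e^(t)/5) - log(5) + log(3)
K′(t) = -2*e^(t)/(2*e^(t) - 5)
K′′(t) = 10*e^(t)/(4*e^(2*t) - 20*e^(t) + 25)
K′′′(t) = (-20*e^(2*t) - 50*e^(t))/(8*e^(3*t) - 60*e^(2*t) + 150*e^(t) - 125)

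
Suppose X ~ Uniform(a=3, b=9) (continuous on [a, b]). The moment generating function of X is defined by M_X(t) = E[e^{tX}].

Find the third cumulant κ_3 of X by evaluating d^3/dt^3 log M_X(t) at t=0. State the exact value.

κ_3 = K^(3)(0) = 0

M_X(t) = (e^(9*t) - e^(3*t))/(6*t)
K_X(t) = log M_X(t) = -log(t) + log(e^(9*t) - e^(3*t)) - log(6)
K^(3)(t) = (216*t^3*e^(12*t) + 216*t^3*e^(6*t) - 2*e^(18*t) + 6*e^(12*t) - 6*e^(6*t) + 2)/(t^3*e^(18*t) - 3*t^3*e^(12*t) + 3*t^3*e^(6*t) - t^3)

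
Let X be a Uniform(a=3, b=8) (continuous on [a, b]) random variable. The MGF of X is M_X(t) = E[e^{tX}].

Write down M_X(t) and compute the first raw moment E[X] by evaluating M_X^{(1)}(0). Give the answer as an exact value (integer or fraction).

M_X(t) = (e^(8*t) - e^(3*t))/(5*t)
D[M](t) = (8*t*e^(8*t) - 3*t*e^(3*t) - e^(8*t) + e^(3*t))/(5*t^2)

E[X] = D[M](0) = 11/2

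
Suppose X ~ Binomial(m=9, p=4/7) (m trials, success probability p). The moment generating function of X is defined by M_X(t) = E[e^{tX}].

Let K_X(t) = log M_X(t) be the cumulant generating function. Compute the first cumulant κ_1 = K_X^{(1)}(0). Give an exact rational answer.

M_X(t) = (4*e^(t)/7 + 3/7)^9
K_X(t) = log M_X(t) = 9*log(4*e^(t)/7 + 3/7)
dK/dt = 36*e^(t)/(4*e^(t) + 3)

κ_1 = dK/dt |_{t=0} = 36/7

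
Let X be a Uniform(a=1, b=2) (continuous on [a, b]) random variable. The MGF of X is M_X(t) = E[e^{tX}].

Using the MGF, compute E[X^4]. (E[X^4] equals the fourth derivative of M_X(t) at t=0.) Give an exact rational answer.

M_X(t) = (e^(2*t) - e^(t))/t
M′(t) = (2*t*e^(2*t) - t*e^(t) - e^(2*t) + e^(t))/t^2
M′′(t) = (4*t^2*e^(2*t) - t^2*e^(t) - 4*t*e^(2*t) + 2*t*e^(t) + 2*e^(2*t) - 2*e^(t))/t^3
M′′′(t) = (8*t^3*e^(2*t) - t^3*e^(t) - 12*t^2*e^(2*t) + 3*t^2*e^(t) + 12*t*e^(2*t) - 6*t*e^(t) - 6*e^(2*t) + 6*e^(t))/t^4
M′′′′(t) = (16*t^4*e^(2*t) - t^4*e^(t) - 32*t^3*e^(2*t) + 4*t^3*e^(t) + 48*t^2*e^(2*t) - 12*t^2*e^(t) - 48*t*e^(2*t) + 24*t*e^(t) + 24*e^(2*t) - 24*e^(t))/t^5

E[X^4] = M′′′′(0) = 31/5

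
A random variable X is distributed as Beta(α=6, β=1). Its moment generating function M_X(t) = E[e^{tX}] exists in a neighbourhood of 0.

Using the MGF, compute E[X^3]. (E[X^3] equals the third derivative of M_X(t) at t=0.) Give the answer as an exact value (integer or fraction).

E[X^3] = D^3[M](0) = 2/3

M_X(t) = ₁F₁(6; 7; t)
D^3[M](t) = 2*₁F₁(9; 10; t)/3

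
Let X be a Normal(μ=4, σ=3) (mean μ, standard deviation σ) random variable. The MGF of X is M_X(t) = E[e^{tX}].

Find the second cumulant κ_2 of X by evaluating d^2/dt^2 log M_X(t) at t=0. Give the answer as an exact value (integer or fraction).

κ_2 = D^2[K](0) = 9

M_X(t) = e^(9*t^2/2 + 4*t)
K_X(t) = log M_X(t) = 9*t^2/2 + 4*t
D^2[K](t) = 9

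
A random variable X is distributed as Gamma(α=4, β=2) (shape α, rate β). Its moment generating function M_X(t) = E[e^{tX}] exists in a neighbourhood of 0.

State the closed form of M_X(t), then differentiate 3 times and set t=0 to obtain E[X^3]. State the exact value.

M_X(t) = 16/(2 - t)^4
M′(t) = -64/(t^5 - 10*t^4 + 40*t^3 - 80*t^2 + 80*t - 32)
M′′(t) = 320/(t^6 - 12*t^5 + 60*t^4 - 160*t^3 + 240*t^2 - 192*t + 64)
M′′′(t) = -1920/(t^7 - 14*t^6 + 84*t^5 - 280*t^4 + 560*t^3 - 672*t^2 + 448*t - 128)

E[X^3] = M′′′(0) = 15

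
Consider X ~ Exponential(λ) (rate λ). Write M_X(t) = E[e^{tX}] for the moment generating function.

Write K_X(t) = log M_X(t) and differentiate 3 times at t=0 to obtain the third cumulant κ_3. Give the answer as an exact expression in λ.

M_X(t) = λ/(λ - t)
K_X(t) = log M_X(t) = log(λ) - log(λ - t)
D^3[K](t) = -2/(-λ^3 + 3*λ^2*t - 3*λ*t^2 + t^3)

κ_3 = D^3[K](0) = 2/λ^3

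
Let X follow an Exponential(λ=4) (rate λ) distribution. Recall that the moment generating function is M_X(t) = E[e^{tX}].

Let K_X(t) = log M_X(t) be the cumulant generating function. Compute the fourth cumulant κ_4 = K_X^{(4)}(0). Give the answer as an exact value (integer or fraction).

κ_4 = K′′′′(0) = 3/128

M_X(t) = 4/(4 - t)
K_X(t) = log M_X(t) = -log(4 - t) + 2*log(2)
K′(t) = -1/(t - 4)
K′′(t) = 1/(t^2 - 8*t + 16)
K′′′(t) = -2/(t^3 - 12*t^2 + 48*t - 64)
K′′′′(t) = 6/(t^4 - 16*t^3 + 96*t^2 - 256*t + 256)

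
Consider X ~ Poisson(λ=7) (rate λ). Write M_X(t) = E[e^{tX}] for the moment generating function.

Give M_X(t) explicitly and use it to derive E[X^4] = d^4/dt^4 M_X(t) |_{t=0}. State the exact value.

M_X(t) = e^(7*e^(t) - 7)
M^(4)(t) = (2401*e^(4*t)*e^(7*e^(t)) + 2058*e^(3*t)*e^(7*e^(t)) + 343*e^(2*t)*e^(7*e^(t)) + 7*e^(t)*e^(7*e^(t)))*e^(-7)

E[X^4] = M^(4)(0) = 4809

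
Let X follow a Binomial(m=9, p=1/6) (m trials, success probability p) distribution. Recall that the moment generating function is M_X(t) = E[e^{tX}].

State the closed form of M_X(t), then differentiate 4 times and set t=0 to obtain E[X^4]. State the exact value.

M_X(t) = (e^(t)/6 + 5/6)^9

E[X^4] = M^(4)(0) = 191/6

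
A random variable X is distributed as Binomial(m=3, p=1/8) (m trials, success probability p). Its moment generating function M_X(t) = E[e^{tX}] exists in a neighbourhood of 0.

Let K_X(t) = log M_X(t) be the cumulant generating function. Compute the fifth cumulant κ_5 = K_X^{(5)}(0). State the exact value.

M_X(t) = (e^(t)/8 + 7/8)^3
K_X(t) = log M_X(t) = 3*log(e^(t)/8 + 7/8)
D^5[K](t) = (-21*e^(4*t) + 1617*e^(3*t) - 11319*e^(2*t) + 7203*e^(t))/(e^(5*t) + 35*e^(4*t) + 490*e^(3*t) + 3430*e^(2*t) + 12005*e^(t) + 16807)

κ_5 = D^5[K](0) = -315/4096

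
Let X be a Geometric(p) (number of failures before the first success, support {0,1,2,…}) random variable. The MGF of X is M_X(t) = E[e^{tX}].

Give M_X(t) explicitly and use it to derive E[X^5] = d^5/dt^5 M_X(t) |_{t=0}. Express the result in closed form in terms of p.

M_X(t) = p/(-(1 - p)*e^(t) + 1)

E[X^5] = M^(5)(0) = -1 + 31/p - 180/p^2 + 390/p^3 - 360/p^4 + 120/p^5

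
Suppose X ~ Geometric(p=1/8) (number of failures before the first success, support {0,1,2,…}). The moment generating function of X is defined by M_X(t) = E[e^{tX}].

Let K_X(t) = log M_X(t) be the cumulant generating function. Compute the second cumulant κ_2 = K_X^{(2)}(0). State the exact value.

M_X(t) = 1/(8*(1 - 7*e^(t)/8))
K_X(t) = log M_X(t) = -log(1 - 7*e^(t)/8) - 3*log(2)
dK/dt = -7*e^(t)/(7*e^(t) - 8)
d^2K/dt^2 = 56*e^(t)/(49*e^(2*t) - 112*e^(t) + 64)

κ_2 = d^2K/dt^2 |_{t=0} = 56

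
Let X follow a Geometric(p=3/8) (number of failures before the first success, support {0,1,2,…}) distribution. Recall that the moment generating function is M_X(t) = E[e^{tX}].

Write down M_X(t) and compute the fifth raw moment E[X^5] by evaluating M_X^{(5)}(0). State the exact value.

E[X^5] = M^(5)(0) = 338135/81

M_X(t) = 3/(8*(1 - 5*e^(t)/8))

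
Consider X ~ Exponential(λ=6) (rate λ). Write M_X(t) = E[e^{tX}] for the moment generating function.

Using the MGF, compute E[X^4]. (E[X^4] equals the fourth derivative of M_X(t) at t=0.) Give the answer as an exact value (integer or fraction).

M_X(t) = 6/(6 - t)
M′(t) = 6/(t^2 - 12*t + 36)
M′′(t) = -12/(t^3 - 18*t^2 + 108*t - 216)
M′′′(t) = 36/(t^4 - 24*t^3 + 216*t^2 - 864*t + 1296)
M′′′′(t) = -144/(t^5 - 30*t^4 + 360*t^3 - 2160*t^2 + 6480*t - 7776)

E[X^4] = M′′′′(0) = 1/54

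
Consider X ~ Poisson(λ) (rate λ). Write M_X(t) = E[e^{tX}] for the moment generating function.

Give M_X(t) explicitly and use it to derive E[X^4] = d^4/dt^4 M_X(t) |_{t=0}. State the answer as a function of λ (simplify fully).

M_X(t) = e^(λ*(e^(t) - 1))
dM/dt = λ*e^(-λ)*e^(t)*e^(λ*e^(t))
d^2M/dt^2 = (λ^2*e^(2*t)*e^(λ*e^(t)) + λ*e^(t)*e^(λ*e^(t)))*e^(-λ)
d^3M/dt^3 = (λ^3*e^(3*t)*e^(λ*e^(t)) + 3*λ^2*e^(2*t)*e^(λ*e^(t)) + λ*e^(t)*e^(λ*e^(t)))*e^(-λ)
d^4M/dt^4 = (λ^4*e^(4*t)*e^(λ*e^(t)) + 6*λ^3*e^(3*t)*e^(λ*e^(t)) + 7*λ^2*e^(2*t)*e^(λ*e^(t)) + λ*e^(t)*e^(λ*e^(t)))*e^(-λ)

E[X^4] = d^4M/dt^4 |_{t=0} = λ*(λ^3 + 6*λ^2 + 7*λ + 1)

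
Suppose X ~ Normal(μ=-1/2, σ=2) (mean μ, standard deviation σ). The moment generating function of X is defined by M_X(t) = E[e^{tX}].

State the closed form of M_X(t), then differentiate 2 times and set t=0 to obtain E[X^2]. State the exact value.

M_X(t) = e^(2*t^2 - t/2)
D^2[M](t) = (64*t^2*e^(2*t^2) - 16*t*e^(2*t^2) + 17*e^(2*t^2))*e^(-t/2)/4

E[X^2] = D^2[M](0) = 17/4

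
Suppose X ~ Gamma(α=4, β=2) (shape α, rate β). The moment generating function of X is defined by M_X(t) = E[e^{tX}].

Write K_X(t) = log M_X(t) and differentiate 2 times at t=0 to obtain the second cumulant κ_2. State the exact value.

κ_2 = d^2K/dt^2 |_{t=0} = 1

M_X(t) = 16/(2 - t)^4
K_X(t) = log M_X(t) = -4*log(2 - t) + 4*log(2)
dK/dt = -4/(t - 2)
d^2K/dt^2 = 4/(t^2 - 4*t + 4)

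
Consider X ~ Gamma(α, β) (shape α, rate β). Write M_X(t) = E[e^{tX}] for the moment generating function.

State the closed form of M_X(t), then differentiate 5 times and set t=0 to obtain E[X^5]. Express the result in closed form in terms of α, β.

M_X(t) = (β/(β - t))^α

E[X^5] = D^5[M](0) = α*(α^4 + 10*α^3 + 35*α^2 + 50*α + 24)/β^5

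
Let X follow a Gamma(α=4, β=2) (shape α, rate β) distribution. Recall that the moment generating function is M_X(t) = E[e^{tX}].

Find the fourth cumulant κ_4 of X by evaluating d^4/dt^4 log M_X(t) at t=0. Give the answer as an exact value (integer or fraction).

M_X(t) = 16/(2 - t)^4
K_X(t) = log M_X(t) = -4*log(2 - t) + 4*log(2)
K′(t) = -4/(t - 2)
K′′(t) = 4/(t^2 - 4*t + 4)
K′′′(t) = -8/(t^3 - 6*t^2 + 12*t - 8)
K′′′′(t) = 24/(t^4 - 8*t^3 + 24*t^2 - 32*t + 16)

κ_4 = K′′′′(0) = 3/2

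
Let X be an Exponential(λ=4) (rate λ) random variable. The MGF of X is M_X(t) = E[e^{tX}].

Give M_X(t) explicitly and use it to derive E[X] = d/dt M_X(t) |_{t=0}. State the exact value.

E[X] = dM/dt |_{t=0} = 1/4

M_X(t) = 4/(4 - t)
dM/dt = 4/(t^2 - 8*t + 16)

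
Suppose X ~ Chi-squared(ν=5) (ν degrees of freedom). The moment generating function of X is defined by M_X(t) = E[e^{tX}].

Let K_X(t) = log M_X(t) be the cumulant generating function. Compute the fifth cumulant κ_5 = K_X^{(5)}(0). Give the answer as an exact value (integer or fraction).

κ_5 = D^5[K](0) = 1920

M_X(t) = (1 - 2*t)^(-5/2)
K_X(t) = log M_X(t) = -5*log(1 - 2*t)/2
D^5[K](t) = -1920/(32*t^5 - 80*t^4 + 80*t^3 - 40*t^2 + 10*t - 1)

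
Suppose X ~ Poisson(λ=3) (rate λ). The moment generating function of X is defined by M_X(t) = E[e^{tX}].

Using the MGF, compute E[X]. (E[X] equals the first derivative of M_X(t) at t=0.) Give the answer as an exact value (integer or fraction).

M_X(t) = e^(3*e^(t) - 3)
dM/dt = 3*e^(-3)*e^(t)*e^(3*e^(t))

E[X] = dM/dt |_{t=0} = 3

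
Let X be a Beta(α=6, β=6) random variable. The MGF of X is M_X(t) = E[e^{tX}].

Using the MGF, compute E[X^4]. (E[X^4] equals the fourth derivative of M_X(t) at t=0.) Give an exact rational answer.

E[X^4] = M′′′′(0) = 6/65

M_X(t) = ₁F₁(6; 12; t)
M′(t) = ₁F₁(7; 13; t)/2
M′′(t) = 7*₁F₁(8; 14; t)/26
M′′′(t) = 2*₁F₁(9; 15; t)/13
M′′′′(t) = 6*₁F₁(10; 16; t)/65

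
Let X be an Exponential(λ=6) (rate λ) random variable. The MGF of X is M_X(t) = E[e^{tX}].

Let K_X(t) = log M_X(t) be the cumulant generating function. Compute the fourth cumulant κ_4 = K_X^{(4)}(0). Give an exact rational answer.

M_X(t) = 6/(6 - t)
K_X(t) = log M_X(t) = -log(6 - t) + log(6)
dK/dt = -1/(t - 6)
d^2K/dt^2 = 1/(t^2 - 12*t + 36)
d^3K/dt^3 = -2/(t^3 - 18*t^2 + 108*t - 216)
d^4K/dt^4 = 6/(t^4 - 24*t^3 + 216*t^2 - 864*t + 1296)

κ_4 = d^4K/dt^4 |_{t=0} = 1/216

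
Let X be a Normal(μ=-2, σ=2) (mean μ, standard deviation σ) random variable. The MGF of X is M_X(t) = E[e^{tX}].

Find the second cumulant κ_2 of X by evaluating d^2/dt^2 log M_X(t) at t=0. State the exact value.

M_X(t) = e^(2*t^2 - 2*t)
K_X(t) = log M_X(t) = 2*t^2 - 2*t
D^2[K](t) = 4

κ_2 = D^2[K](0) = 4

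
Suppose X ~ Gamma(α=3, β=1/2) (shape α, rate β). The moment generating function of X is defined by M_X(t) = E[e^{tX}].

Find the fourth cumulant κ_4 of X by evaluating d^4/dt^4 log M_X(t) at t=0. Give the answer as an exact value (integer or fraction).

κ_4 = K^(4)(0) = 288

M_X(t) = 1/(8*(1/2 - t)^3)
K_X(t) = log M_X(t) = -3*log(1/2 - t) - 3*log(2)
K^(4)(t) = 288/(16*t^4 - 32*t^3 + 24*t^2 - 8*t + 1)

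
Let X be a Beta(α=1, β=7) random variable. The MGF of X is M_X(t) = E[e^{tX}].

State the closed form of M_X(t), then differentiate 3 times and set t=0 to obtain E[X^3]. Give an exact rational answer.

M_X(t) = ₁F₁(1; 8; t)
M′(t) = ₁F₁(2; 9; t)/8
M′′(t) = ₁F₁(3; 10; t)/36
M′′′(t) = ₁F₁(4; 11; t)/120

E[X^3] = M′′′(0) = 1/120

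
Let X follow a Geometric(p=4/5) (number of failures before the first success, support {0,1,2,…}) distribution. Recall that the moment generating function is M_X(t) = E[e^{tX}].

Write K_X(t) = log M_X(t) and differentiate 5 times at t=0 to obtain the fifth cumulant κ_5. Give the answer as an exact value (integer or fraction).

M_X(t) = 4/(5*(1 - e^(t)/5))
K_X(t) = log M_X(t) = -log(1 - e^(t)/5) - log(5) + 2*log(2)
D^5[K](t) = (-5*e^(4*t) - 275*e^(3*t) - 1375*e^(2*t) - 625*e^(t))/(e^(5*t) - 25*e^(4*t) + 250*e^(3*t) - 1250*e^(2*t) + 3125*e^(t) - 3125)

κ_5 = D^5[K](0) = 285/128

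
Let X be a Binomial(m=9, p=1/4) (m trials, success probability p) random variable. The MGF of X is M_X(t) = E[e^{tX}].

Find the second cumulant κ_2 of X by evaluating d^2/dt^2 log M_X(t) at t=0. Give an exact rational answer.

κ_2 = D^2[K](0) = 27/16

M_X(t) = (e^(t)/4 + 3/4)^9
K_X(t) = log M_X(t) = 9*log(e^(t)/4 + 3/4)
D^2[K](t) = 27*e^(t)/(e^(2*t) + 6*e^(t) + 9)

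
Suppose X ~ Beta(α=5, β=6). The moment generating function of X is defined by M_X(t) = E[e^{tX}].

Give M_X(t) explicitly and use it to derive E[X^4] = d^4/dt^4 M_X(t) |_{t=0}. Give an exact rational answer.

M_X(t) = ₁F₁(5; 11; t)
M^(4)(t) = 10*₁F₁(9; 15; t)/143

E[X^4] = M^(4)(0) = 10/143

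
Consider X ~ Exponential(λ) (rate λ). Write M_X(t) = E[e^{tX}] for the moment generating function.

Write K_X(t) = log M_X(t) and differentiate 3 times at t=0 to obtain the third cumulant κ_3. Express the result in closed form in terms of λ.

M_X(t) = λ/(λ - t)
K_X(t) = log M_X(t) = log(λ) - log(λ - t)
K′(t) = -1/(-λ + t)
K′′(t) = 1/(λ^2 - 2*λ*t + t^2)
K′′′(t) = -2/(-λ^3 + 3*λ^2*t - 3*λ*t^2 + t^3)

κ_3 = K′′′(0) = 2/λ^3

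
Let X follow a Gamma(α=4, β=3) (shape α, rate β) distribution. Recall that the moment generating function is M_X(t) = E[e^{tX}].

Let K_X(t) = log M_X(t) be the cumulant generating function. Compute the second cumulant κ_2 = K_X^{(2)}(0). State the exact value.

M_X(t) = 81/(3 - t)^4
K_X(t) = log M_X(t) = -4*log(3 - t) + 4*log(3)
K^(2)(t) = 4/(t^2 - 6*t + 9)

κ_2 = K^(2)(0) = 4/9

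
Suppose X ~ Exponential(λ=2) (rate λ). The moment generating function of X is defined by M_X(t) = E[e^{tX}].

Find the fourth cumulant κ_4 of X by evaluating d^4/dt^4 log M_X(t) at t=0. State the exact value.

M_X(t) = 2/(2 - t)
K_X(t) = log M_X(t) = -log(2 - t) + log(2)
dK/dt = -1/(t - 2)
d^2K/dt^2 = 1/(t^2 - 4*t + 4)
d^3K/dt^3 = -2/(t^3 - 6*t^2 + 12*t - 8)
d^4K/dt^4 = 6/(t^4 - 8*t^3 + 24*t^2 - 32*t + 16)

κ_4 = d^4K/dt^4 |_{t=0} = 3/8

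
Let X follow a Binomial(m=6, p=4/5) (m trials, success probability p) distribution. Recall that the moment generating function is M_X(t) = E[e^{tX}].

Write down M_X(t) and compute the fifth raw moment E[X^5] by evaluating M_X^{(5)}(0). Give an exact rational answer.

M_X(t) = (4*e^(t)/5 + 1/5)^6
dM/dt = 24576*e^(6*t)/15625 + 6144*e^(5*t)/3125 + 3072*e^(4*t)/3125 + 768*e^(3*t)/3125 + 96*e^(2*t)/3125 + 24*e^(t)/15625
d^2M/dt^2 = 147456*e^(6*t)/15625 + 6144*e^(5*t)/625 + 12288*e^(4*t)/3125 + 2304*e^(3*t)/3125 + 192*e^(2*t)/3125 + 24*e^(t)/15625
d^3M/dt^3 = 884736*e^(6*t)/15625 + 6144*e^(5*t)/125 + 49152*e^(4*t)/3125 + 6912*e^(3*t)/3125 + 384*e^(2*t)/3125 + 24*e^(t)/15625
d^4M/dt^4 = 5308416*e^(6*t)/15625 + 6144*e^(5*t)/25 + 196608*e^(4*t)/3125 + 20736*e^(3*t)/3125 + 768*e^(2*t)/3125 + 24*e^(t)/15625
d^5M/dt^5 = 31850496*e^(6*t)/15625 + 6144*e^(5*t)/5 + 786432*e^(4*t)/3125 + 62208*e^(3*t)/3125 + 1536*e^(2*t)/3125 + 24*e^(t)/15625

E[X^5] = d^5M/dt^5 |_{t=0} = 2212056/625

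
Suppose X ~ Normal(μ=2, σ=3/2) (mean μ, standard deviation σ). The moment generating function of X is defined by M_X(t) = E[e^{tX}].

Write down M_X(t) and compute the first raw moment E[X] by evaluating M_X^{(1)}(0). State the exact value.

E[X] = dM/dt |_{t=0} = 2

M_X(t) = e^(9*t^2/8 + 2*t)
dM/dt = 9*t*e^(2*t)*e^(9*t^2/8)/4 + 2*e^(2*t)*e^(9*t^2/8)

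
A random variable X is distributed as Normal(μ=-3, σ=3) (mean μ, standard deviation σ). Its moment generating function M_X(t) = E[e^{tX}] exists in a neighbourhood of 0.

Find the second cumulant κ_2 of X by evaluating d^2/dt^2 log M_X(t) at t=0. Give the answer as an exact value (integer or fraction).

κ_2 = K′′(0) = 9

M_X(t) = e^(9*t^2/2 - 3*t)
K_X(t) = log M_X(t) = 9*t^2/2 - 3*t
K′(t) = 9*t - 3
K′′(t) = 9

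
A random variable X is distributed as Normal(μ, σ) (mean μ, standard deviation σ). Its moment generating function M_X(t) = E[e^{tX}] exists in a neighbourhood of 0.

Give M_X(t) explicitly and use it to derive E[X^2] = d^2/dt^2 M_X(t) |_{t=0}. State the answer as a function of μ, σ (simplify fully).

E[X^2] = d^2M/dt^2 |_{t=0} = μ^2 + σ^2

M_X(t) = e^(μ*t + σ^2*t^2/2)
dM/dt = μ*e^(μ*t)*e^(σ^2*t^2/2) + σ^2*t*e^(μ*t)*e^(σ^2*t^2/2)
d^2M/dt^2 = μ^2*e^(μ*t)*e^(σ^2*t^2/2) + 2*μ*σ^2*t*e^(μ*t)*e^(σ^2*t^2/2) + σ^4*t^2*e^(μ*t)*e^(σ^2*t^2/2) + σ^2*e^(μ*t)*e^(σ^2*t^2/2)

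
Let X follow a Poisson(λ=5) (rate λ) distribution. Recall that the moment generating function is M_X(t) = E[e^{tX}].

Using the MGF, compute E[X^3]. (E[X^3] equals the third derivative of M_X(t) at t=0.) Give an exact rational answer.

E[X^3] = D^3[M](0) = 205

M_X(t) = e^(5*e^(t) - 5)
D^3[M](t) = (125*e^(3*t)*e^(5*e^(t)) + 75*e^(2*t)*e^(5*e^(t)) + 5*e^(t)*e^(5*e^(t)))*e^(-5)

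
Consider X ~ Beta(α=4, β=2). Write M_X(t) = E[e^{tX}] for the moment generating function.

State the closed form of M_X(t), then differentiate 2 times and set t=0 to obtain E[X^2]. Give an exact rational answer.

E[X^2] = M^(2)(0) = 10/21

M_X(t) = ₁F₁(4; 6; t)
M^(2)(t) = 10*₁F₁(6; 8; t)/21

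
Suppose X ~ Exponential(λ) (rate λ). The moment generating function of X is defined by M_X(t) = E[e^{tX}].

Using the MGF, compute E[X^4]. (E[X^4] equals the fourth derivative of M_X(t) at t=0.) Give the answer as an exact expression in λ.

E[X^4] = d^4M/dt^4 |_{t=0} = 24/λ^4

M_X(t) = λ/(λ - t)
dM/dt = λ/(λ^2 - 2*λ*t + t^2)
d^2M/dt^2 = -2*λ/(-λ^3 + 3*λ^2*t - 3*λ*t^2 + t^3)
d^3M/dt^3 = 6*λ/(λ^4 - 4*λ^3*t + 6*λ^2*t^2 - 4*λ*t^3 + t^4)
d^4M/dt^4 = -24*λ/(-λ^5 + 5*λ^4*t - 10*λ^3*t^2 + 10*λ^2*t^3 - 5*λ*t^4 + t^5)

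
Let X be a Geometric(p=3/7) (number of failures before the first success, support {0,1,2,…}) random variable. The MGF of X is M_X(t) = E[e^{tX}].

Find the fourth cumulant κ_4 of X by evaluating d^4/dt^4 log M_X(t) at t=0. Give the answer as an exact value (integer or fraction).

M_X(t) = 3/(7*(1 - 4*e^(t)/7))
K_X(t) = log M_X(t) = -log(1 - 4*e^(t)/7) - log(7) + log(3)
K′(t) = -4*e^(t)/(4*e^(t) - 7)
K′′(t) = 28*e^(t)/(16*e^(2*t) - 56*e^(t) + 49)
K′′′(t) = (-112*e^(2*t) - 196*e^(t))/(64*e^(3*t) - 336*e^(2*t) + 588*e^(t) - 343)
K′′′′(t) = (448*e^(3*t) + 3136*e^(2*t) + 1372*e^(t))/(256*e^(4*t) - 1792*e^(3*t) + 4704*e^(2*t) - 5488*e^(t) + 2401)

κ_4 = K′′′′(0) = 1652/27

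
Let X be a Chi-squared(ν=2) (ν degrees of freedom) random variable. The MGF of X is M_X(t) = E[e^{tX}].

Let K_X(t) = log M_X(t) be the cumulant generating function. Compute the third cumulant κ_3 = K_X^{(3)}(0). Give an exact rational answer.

κ_3 = d^3K/dt^3 |_{t=0} = 16

M_X(t) = 1/(1 - 2*t)
K_X(t) = log M_X(t) = -log(1 - 2*t)
dK/dt = -2/(2*t - 1)
d^2K/dt^2 = 4/(4*t^2 - 4*t + 1)
d^3K/dt^3 = -16/(8*t^3 - 12*t^2 + 6*t - 1)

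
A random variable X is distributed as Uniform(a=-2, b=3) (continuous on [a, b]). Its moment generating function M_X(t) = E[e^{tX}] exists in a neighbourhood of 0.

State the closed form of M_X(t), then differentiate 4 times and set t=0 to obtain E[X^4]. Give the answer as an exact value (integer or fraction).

E[X^4] = D^4[M](0) = 11

M_X(t) = (e^(3*t) - e^(-2*t))/(5*t)
D^4[M](t) = (81*t^4*e^(5*t) - 16*t^4 - 108*t^3*e^(5*t) - 32*t^3 + 108*t^2*e^(5*t) - 48*t^2 - 72*t*e^(5*t) - 48*t + 24*e^(5*t) - 24)*e^(-2*t)/(5*t^5)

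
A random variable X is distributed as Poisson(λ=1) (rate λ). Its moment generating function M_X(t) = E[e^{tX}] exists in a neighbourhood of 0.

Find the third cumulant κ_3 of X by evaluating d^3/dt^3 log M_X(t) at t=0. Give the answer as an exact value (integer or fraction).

κ_3 = K′′′(0) = 1

M_X(t) = e^(e^(t) - 1)
K_X(t) = log M_X(t) = e^(t) - 1
K′(t) = e^(t)
K′′(t) = e^(t)
K′′′(t) = e^(t)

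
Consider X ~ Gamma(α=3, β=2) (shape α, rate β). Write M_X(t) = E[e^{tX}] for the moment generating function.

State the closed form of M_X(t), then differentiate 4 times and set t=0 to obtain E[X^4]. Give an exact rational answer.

E[X^4] = M^(4)(0) = 45/2

M_X(t) = 8/(2 - t)^3
M^(4)(t) = -2880/(t^7 - 14*t^6 + 84*t^5 - 280*t^4 + 560*t^3 - 672*t^2 + 448*t - 128)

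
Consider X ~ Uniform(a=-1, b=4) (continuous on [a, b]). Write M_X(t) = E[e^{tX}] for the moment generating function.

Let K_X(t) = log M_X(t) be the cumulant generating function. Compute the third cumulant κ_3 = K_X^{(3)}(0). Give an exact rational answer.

κ_3 = K′′′(0) = 0

M_X(t) = (e^(4*t) - e^(-t))/(5*t)
K_X(t) = log M_X(t) = -log(t) + log(e^(4*t) - e^(-t)) - log(5)
K′(t) = (4*t*e^(5*t) + t - e^(5*t) + 1)/(t*e^(5*t) - t)
K′′(t) = (-25*t^2*e^(5*t) + e^(10*t) - 2*e^(5*t) + 1)/(t^2*e^(10*t) - 2*t^2*e^(5*t) + t^2)
K′′′(t) = (125*t^3*e^(10*t) + 125*t^3*e^(5*t) - 2*e^(15*t) + 6*e^(10*t) - 6*e^(5*t) + 2)/(t^3*e^(15*t) - 3*t^3*e^(10*t) + 3*t^3*e^(5*t) - t^3)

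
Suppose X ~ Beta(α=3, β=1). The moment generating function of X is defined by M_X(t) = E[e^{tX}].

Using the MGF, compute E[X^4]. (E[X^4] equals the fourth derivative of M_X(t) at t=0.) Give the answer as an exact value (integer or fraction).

E[X^4] = d^4M/dt^4 |_{t=0} = 3/7

M_X(t) = ₁F₁(3; 4; t)
dM/dt = 3*₁F₁(4; 5; t)/4
d^2M/dt^2 = 3*₁F₁(5; 6; t)/5
d^3M/dt^3 = ₁F₁(6; 7; t)/2
d^4M/dt^4 = 3*₁F₁(7; 8; t)/7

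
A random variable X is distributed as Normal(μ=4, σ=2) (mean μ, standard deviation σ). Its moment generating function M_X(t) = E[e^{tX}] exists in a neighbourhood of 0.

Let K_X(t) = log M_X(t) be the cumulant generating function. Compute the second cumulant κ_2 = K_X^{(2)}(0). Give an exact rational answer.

M_X(t) = e^(2*t^2 + 4*t)
K_X(t) = log M_X(t) = 2*t^2 + 4*t
D^2[K](t) = 4

κ_2 = D^2[K](0) = 4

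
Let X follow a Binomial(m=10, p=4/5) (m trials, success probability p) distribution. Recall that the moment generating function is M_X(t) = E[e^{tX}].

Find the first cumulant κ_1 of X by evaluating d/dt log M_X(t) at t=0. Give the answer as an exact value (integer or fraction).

κ_1 = D[K](0) = 8

M_X(t) = (4*e^(t)/5 + 1/5)^10
K_X(t) = log M_X(t) = 10*log(4*e^(t)/5 + 1/5)
D[K](t) = 40*e^(t)/(4*e^(t) + 1)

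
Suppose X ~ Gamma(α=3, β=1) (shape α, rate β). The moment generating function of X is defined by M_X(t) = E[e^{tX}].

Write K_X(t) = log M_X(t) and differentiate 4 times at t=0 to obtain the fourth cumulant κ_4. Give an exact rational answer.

M_X(t) = (1 - t)^(-3)
K_X(t) = log M_X(t) = -3*log(1 - t)
K′(t) = -3/(t - 1)
K′′(t) = 3/(t^2 - 2*t + 1)
K′′′(t) = -6/(t^3 - 3*t^2 + 3*t - 1)
K′′′′(t) = 18/(t^4 - 4*t^3 + 6*t^2 - 4*t + 1)

κ_4 = K′′′′(0) = 18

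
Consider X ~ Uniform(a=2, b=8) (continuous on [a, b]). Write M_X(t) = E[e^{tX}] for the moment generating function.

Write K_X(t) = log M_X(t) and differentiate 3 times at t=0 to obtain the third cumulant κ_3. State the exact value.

M_X(t) = (e^(8*t) - e^(2*t))/(6*t)
K_X(t) = log M_X(t) = -log(t) + log(e^(8*t) - e^(2*t)) - log(6)
D^3[K](t) = (216*t^3*e^(12*t) + 216*t^3*e^(6*t) - 2*e^(18*t) + 6*e^(12*t) - 6*e^(6*t) + 2)/(t^3*e^(18*t) - 3*t^3*e^(12*t) + 3*t^3*e^(6*t) - t^3)

κ_3 = D^3[K](0) = 0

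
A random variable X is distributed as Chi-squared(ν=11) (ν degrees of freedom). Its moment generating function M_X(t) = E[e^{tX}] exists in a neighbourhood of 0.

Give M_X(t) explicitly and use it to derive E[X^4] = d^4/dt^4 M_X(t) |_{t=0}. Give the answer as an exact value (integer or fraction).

M_X(t) = (1 - 2*t)^(-11/2)
dM/dt = 11/(64*t^6*√(1 - 2*t) - 192*t^5*√(1 - 2*t) + 240*t^4*√(1 - 2*t) - 160*t^3*√(1 - 2*t) + 60*t^2*√(1 - 2*t) - 12*t*√(1 - 2*t) + √(1 - 2*t))
d^2M/dt^2 = -143/(128*t^7*√(1 - 2*t) - 448*t^6*√(1 - 2*t) + 672*t^5*√(1 - 2*t) - 560*t^4*√(1 - 2*t) + 280*t^3*√(1 - 2*t) - 84*t^2*√(1 - 2*t) + 14*t*√(1 - 2*t) - √(1 - 2*t))

E[X^4] = d^4M/dt^4 |_{t=0} = 36465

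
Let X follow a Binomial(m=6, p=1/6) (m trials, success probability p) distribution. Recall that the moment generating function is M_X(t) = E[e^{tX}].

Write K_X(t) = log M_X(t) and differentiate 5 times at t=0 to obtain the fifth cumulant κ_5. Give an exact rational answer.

κ_5 = K^(5)(0) = -10/27

M_X(t) = (e^(t)/6 + 5/6)^6
K_X(t) = log M_X(t) = 6*log(e^(t)/6 + 5/6)
K^(5)(t) = (-30*e^(4*t) + 1650*e^(3*t) - 8250*e^(2*t) + 3750*e^(t))/(e^(5*t) + 25*e^(4*t) + 250*e^(3*t) + 1250*e^(2*t) + 3125*e^(t) + 3125)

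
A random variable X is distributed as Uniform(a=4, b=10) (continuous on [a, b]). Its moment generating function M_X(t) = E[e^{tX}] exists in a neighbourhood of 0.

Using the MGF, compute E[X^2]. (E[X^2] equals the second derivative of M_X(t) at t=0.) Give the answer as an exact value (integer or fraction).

M_X(t) = (e^(10*t) - e^(4*t))/(6*t)
D^2[M](t) = (50*t^2*e^(10*t) - 8*t^2*e^(4*t) - 10*t*e^(10*t) + 4*t*e^(4*t) + e^(10*t) - e^(4*t))/(3*t^3)

E[X^2] = D^2[M](0) = 52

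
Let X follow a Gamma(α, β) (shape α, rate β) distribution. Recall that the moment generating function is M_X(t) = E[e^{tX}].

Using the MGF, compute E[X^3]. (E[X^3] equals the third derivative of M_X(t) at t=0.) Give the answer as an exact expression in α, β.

E[X^3] = M^(3)(0) = α*(α^2 + 3*α + 2)/β^3

M_X(t) = (β/(β - t))^α
M^(3)(t) = (-α^3*β^α*(1/(β - t))^α - 3*α^2*β^α*(1/(β - t))^α - 2*α*β^α*(1/(β - t))^α)/(-β^3 + 3*β^2*t - 3*β*t^2 + t^3)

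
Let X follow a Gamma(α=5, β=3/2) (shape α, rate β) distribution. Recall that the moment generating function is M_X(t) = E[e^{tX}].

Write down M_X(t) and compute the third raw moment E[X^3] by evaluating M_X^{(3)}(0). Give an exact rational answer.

E[X^3] = d^3M/dt^3 |_{t=0} = 560/9

M_X(t) = 243/(32*(3/2 - t)^5)
dM/dt = 2430/(64*t^6 - 576*t^5 + 2160*t^4 - 4320*t^3 + 4860*t^2 - 2916*t + 729)
d^2M/dt^2 = -29160/(128*t^7 - 1344*t^6 + 6048*t^5 - 15120*t^4 + 22680*t^3 - 20412*t^2 + 10206*t - 2187)
d^3M/dt^3 = 408240/(256*t^8 - 3072*t^7 + 16128*t^6 - 48384*t^5 + 90720*t^4 - 108864*t^3 + 81648*t^2 - 34992*t + 6561)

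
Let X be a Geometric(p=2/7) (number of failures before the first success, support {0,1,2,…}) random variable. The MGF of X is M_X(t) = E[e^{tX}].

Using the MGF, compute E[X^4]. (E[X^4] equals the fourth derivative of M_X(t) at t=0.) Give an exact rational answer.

M_X(t) = 2/(7*(1 - 5*e^(t)/7))
M′(t) = 10*e^(t)/(25*e^(2*t) - 70*e^(t) + 49)
M′′(t) = (-50*e^(2*t) - 70*e^(t))/(125*e^(3*t) - 525*e^(2*t) + 735*e^(t) - 343)
M′′′(t) = (250*e^(3*t) + 1400*e^(2*t) + 490*e^(t))/(625*e^(4*t) - 3500*e^(3*t) + 7350*e^(2*t) - 6860*e^(t) + 2401)
M′′′′(t) = (-1250*e^(4*t) - 19250*e^(3*t) - 26950*e^(2*t) - 3430*e^(t))/(3125*e^(5*t) - 21875*e^(4*t) + 61250*e^(3*t) - 85750*e^(2*t) + 60025*e^(t) - 16807)

E[X^4] = M′′′′(0) = 1590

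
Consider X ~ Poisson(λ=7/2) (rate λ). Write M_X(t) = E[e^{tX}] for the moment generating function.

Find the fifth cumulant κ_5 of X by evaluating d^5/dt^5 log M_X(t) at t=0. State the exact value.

κ_5 = K^(5)(0) = 7/2

M_X(t) = e^(7*e^(t)/2 - 7/2)
K_X(t) = log M_X(t) = 7*e^(t)/2 - 7/2
K^(5)(t) = 7*e^(t)/2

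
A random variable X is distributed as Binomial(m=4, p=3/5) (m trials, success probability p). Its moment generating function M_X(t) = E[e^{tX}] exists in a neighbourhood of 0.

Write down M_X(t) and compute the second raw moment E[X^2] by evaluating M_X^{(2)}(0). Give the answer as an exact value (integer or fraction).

E[X^2] = M^(2)(0) = 168/25

M_X(t) = (3*e^(t)/5 + 2/5)^4
M^(2)(t) = 1296*e^(4*t)/625 + 1944*e^(3*t)/625 + 864*e^(2*t)/625 + 96*e^(t)/625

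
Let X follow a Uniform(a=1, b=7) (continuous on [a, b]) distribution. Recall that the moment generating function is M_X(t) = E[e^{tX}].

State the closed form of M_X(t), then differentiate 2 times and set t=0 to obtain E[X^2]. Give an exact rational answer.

E[X^2] = M′′(0) = 19

M_X(t) = (e^(7*t) - e^(t))/(6*t)
M′(t) = (7*t*e^(7*t) - t*e^(t) - e^(7*t) + e^(t))/(6*t^2)
M′′(t) = (49*t^2*e^(7*t) - t^2*e^(t) - 14*t*e^(7*t) + 2*t*e^(t) + 2*e^(7*t) - 2*e^(t))/(6*t^3)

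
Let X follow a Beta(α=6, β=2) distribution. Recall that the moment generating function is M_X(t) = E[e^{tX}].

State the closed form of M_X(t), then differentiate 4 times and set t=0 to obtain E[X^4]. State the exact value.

E[X^4] = D^4[M](0) = 21/55

M_X(t) = ₁F₁(6; 8; t)
D^4[M](t) = 21*₁F₁(10; 12; t)/55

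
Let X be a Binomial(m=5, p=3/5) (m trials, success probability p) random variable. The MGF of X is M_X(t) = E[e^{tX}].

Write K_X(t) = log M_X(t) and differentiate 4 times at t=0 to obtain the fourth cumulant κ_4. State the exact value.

M_X(t) = (3*e^(t)/5 + 2/5)^5
K_X(t) = log M_X(t) = 5*log(3*e^(t)/5 + 2/5)
K^(4)(t) = (270*e^(3*t) - 720*e^(2*t) + 120*e^(t))/(81*e^(4*t) + 216*e^(3*t) + 216*e^(2*t) + 96*e^(t) + 16)

κ_4 = K^(4)(0) = -66/125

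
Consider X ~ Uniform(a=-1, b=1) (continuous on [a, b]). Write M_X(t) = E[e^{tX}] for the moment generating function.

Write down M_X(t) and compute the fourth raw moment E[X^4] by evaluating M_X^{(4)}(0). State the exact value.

M_X(t) = (e^(t) - e^(-t))/(2*t)
M^(4)(t) = (t^4*e^(2*t) - t^4 - 4*t^3*e^(2*t) - 4*t^3 + 12*t^2*e^(2*t) - 12*t^2 - 24*t*e^(2*t) - 24*t + 24*e^(2*t) - 24)*e^(-t)/(2*t^5)

E[X^4] = M^(4)(0) = 1/5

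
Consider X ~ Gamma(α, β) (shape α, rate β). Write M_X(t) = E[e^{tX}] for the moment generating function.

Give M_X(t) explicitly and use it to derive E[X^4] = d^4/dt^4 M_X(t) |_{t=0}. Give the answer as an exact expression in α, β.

M_X(t) = (β/(β - t))^α
dM/dt = -α*β^α*(1/(β - t))^α/(-β + t)
d^2M/dt^2 = (α^2*β^α*(1/(β - t))^α + α*β^α*(1/(β - t))^α)/(β^2 - 2*β*t + t^2)
d^3M/dt^3 = (-α^3*β^α*(1/(β - t))^α - 3*α^2*β^α*(1/(β - t))^α - 2*α*β^α*(1/(β - t))^α)/(-β^3 + 3*β^2*t - 3*β*t^2 + t^3)
d^4M/dt^4 = (α^4*β^α*(1/(β - t))^α + 6*α^3*β^α*(1/(β - t))^α + 11*α^2*β^α*(1/(β - t))^α + 6*α*β^α*(1/(β - t))^α)/(β^4 - 4*β^3*t + 6*β^2*t^2 - 4*β*t^3 + t^4)

E[X^4] = d^4M/dt^4 |_{t=0} = α*(α^3 + 6*α^2 + 11*α + 6)/β^4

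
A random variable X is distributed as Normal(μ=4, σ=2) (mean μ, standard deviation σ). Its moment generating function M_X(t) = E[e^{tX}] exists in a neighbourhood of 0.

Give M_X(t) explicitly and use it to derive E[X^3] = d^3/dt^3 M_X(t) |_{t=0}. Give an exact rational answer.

M_X(t) = e^(2*t^2 + 4*t)
dM/dt = 4*t*e^(4*t)*e^(2*t^2) + 4*e^(4*t)*e^(2*t^2)
d^2M/dt^2 = 16*t^2*e^(4*t)*e^(2*t^2) + 32*t*e^(4*t)*e^(2*t^2) + 20*e^(4*t)*e^(2*t^2)
d^3M/dt^3 = 64*t^3*e^(4*t)*e^(2*t^2) + 192*t^2*e^(4*t)*e^(2*t^2) + 240*t*e^(4*t)*e^(2*t^2) + 112*e^(4*t)*e^(2*t^2)

E[X^3] = d^3M/dt^3 |_{t=0} = 112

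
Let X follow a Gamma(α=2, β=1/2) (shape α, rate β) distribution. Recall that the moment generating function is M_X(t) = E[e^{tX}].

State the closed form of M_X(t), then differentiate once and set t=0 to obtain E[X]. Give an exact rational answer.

M_X(t) = 1/(4*(1/2 - t)^2)
dM/dt = -4/(8*t^3 - 12*t^2 + 6*t - 1)

E[X] = dM/dt |_{t=0} = 4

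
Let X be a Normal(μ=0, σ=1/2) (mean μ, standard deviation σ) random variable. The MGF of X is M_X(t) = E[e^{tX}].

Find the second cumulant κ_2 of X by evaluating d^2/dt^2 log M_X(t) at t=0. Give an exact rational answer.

κ_2 = D^2[K](0) = 1/4

M_X(t) = e^(t^2/8)
K_X(t) = log M_X(t) = t^2/8
D^2[K](t) = 1/4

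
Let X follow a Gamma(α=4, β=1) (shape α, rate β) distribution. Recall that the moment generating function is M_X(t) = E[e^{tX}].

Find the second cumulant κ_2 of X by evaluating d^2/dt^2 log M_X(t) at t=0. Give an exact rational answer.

κ_2 = D^2[K](0) = 4

M_X(t) = (1 - t)^(-4)
K_X(t) = log M_X(t) = -4*log(1 - t)
D^2[K](t) = 4/(t^2 - 2*t + 1)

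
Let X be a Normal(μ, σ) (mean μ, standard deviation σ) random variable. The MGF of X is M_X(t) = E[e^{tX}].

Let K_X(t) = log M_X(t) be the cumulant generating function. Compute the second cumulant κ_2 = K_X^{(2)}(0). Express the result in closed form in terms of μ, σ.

κ_2 = D^2[K](0) = σ^2

M_X(t) = e^(μ*t + σ^2*t^2/2)
K_X(t) = log M_X(t) = μ*t + σ^2*t^2/2
D^2[K](t) = σ^2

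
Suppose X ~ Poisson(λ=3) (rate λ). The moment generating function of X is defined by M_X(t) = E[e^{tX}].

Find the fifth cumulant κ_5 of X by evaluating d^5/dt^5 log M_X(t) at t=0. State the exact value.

κ_5 = D^5[K](0) = 3

M_X(t) = e^(3*e^(t) - 3)
K_X(t) = log M_X(t) = 3*e^(t) - 3
D^5[K](t) = 3*e^(t)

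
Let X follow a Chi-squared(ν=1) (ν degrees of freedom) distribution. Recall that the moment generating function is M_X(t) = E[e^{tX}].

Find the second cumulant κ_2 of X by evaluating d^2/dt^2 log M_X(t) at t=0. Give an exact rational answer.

M_X(t) = 1/√(1 - 2*t)
K_X(t) = log M_X(t) = -log(1 - 2*t)/2
K′(t) = -1/(2*t - 1)
K′′(t) = 2/(4*t^2 - 4*t + 1)

κ_2 = K′′(0) = 2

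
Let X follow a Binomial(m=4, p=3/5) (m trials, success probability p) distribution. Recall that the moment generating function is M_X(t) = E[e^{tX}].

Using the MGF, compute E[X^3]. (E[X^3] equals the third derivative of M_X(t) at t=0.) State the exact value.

M_X(t) = (3*e^(t)/5 + 2/5)^4
D^3[M](t) = 5184*e^(4*t)/625 + 5832*e^(3*t)/625 + 1728*e^(2*t)/625 + 96*e^(t)/625

E[X^3] = D^3[M](0) = 2568/125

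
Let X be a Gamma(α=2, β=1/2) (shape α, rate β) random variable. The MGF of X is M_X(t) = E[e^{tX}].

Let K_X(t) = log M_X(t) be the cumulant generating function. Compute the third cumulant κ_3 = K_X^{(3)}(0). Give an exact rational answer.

κ_3 = K′′′(0) = 32

M_X(t) = 1/(4*(1/2 - t)^2)
K_X(t) = log M_X(t) = -2*log(1/2 - t) - 2*log(2)
K′(t) = -4/(2*t - 1)
K′′(t) = 8/(4*t^2 - 4*t + 1)
K′′′(t) = -32/(8*t^3 - 12*t^2 + 6*t - 1)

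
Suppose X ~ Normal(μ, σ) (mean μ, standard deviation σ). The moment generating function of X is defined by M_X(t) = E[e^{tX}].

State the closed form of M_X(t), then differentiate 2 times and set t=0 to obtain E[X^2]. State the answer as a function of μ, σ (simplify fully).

E[X^2] = d^2M/dt^2 |_{t=0} = μ^2 + σ^2

M_X(t) = e^(μ*t + σ^2*t^2/2)
dM/dt = μ*e^(μ*t)*e^(σ^2*t^2/2) + σ^2*t*e^(μ*t)*e^(σ^2*t^2/2)
d^2M/dt^2 = μ^2*e^(μ*t)*e^(σ^2*t^2/2) + 2*μ*σ^2*t*e^(μ*t)*e^(σ^2*t^2/2) + σ^4*t^2*e^(μ*t)*e^(σ^2*t^2/2) + σ^2*e^(μ*t)*e^(σ^2*t^2/2)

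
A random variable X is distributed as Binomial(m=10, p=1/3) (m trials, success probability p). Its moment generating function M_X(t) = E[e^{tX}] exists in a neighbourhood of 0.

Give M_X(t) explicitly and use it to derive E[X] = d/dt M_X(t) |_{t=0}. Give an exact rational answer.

E[X] = M^(1)(0) = 10/3

M_X(t) = (e^(t)/3 + 2/3)^10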